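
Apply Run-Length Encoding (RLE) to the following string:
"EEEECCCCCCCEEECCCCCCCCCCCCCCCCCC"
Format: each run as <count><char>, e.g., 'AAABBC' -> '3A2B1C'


Scanning runs left to right:
  i=0: run of 'E' x 4 -> '4E'
  i=4: run of 'C' x 7 -> '7C'
  i=11: run of 'E' x 3 -> '3E'
  i=14: run of 'C' x 18 -> '18C'

RLE = 4E7C3E18C


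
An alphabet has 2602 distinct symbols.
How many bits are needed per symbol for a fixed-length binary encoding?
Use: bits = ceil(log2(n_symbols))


log2(2602) = 11.3454
Bracket: 2^11 = 2048 < 2602 <= 2^12 = 4096
So ceil(log2(2602)) = 12

bits = ceil(log2(2602)) = ceil(11.3454) = 12 bits


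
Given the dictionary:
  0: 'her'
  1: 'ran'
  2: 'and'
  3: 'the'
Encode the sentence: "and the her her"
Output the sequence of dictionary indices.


Look up each word in the dictionary:
  'and' -> 2
  'the' -> 3
  'her' -> 0
  'her' -> 0

Encoded: [2, 3, 0, 0]


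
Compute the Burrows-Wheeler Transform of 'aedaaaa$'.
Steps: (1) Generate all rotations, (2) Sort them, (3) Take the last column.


Rotations (sorted):
  0: $aedaaaa -> last char: a
  1: a$aedaaa -> last char: a
  2: aa$aedaa -> last char: a
  3: aaa$aeda -> last char: a
  4: aaaa$aed -> last char: d
  5: aedaaaa$ -> last char: $
  6: daaaa$ae -> last char: e
  7: edaaaa$a -> last char: a


BWT = aaaad$ea


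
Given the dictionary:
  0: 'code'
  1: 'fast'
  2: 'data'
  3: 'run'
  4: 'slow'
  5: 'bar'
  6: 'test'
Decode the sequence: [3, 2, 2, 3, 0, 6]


Look up each index in the dictionary:
  3 -> 'run'
  2 -> 'data'
  2 -> 'data'
  3 -> 'run'
  0 -> 'code'
  6 -> 'test'

Decoded: "run data data run code test"


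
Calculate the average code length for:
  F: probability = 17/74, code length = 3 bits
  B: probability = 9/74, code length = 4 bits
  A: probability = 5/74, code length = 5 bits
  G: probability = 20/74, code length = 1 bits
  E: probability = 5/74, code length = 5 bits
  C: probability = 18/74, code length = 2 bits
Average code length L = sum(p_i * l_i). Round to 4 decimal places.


Weighted contributions p_i * l_i:
  F: (17/74) * 3 = 51/74
  B: (9/74) * 4 = 36/74
  A: (5/74) * 5 = 25/74
  G: (20/74) * 1 = 20/74
  E: (5/74) * 5 = 25/74
  C: (18/74) * 2 = 36/74
Sum = (51 + 36 + 25 + 20 + 25 + 36)/74 = 193/74

L = 193/74 = 2.6081 bits/symbol


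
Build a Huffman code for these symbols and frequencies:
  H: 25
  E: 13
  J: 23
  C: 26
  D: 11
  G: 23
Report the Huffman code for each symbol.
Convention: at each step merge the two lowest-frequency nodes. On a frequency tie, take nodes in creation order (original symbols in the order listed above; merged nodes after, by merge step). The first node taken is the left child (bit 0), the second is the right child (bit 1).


Huffman tree construction:
Step 1: Merge D(11) + E(13) = 24
Step 2: Merge J(23) + G(23) = 46
Step 3: Merge (D+E)(24) + H(25) = 49
Step 4: Merge C(26) + (J+G)(46) = 72
Step 5: Merge ((D+E)+H)(49) + (C+(J+G))(72) = 121
Read each symbol's code off the tree from the root (left child = 0, right child = 1).

Codes:
  H: 01 (length 2)
  E: 001 (length 3)
  J: 110 (length 3)
  C: 10 (length 2)
  D: 000 (length 3)
  G: 111 (length 3)
Average code length: 312/121 = 2.5785 bits/symbol


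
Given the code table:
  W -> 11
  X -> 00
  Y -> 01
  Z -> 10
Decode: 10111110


Decoding:
10 -> Z
11 -> W
11 -> W
10 -> Z


Result: ZWWZ


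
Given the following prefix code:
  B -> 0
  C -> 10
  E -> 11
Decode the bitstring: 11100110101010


Decoding step by step:
Bits 11 -> E
Bits 10 -> C
Bits 0 -> B
Bits 11 -> E
Bits 0 -> B
Bits 10 -> C
Bits 10 -> C
Bits 10 -> C


Decoded message: ECBEBCCC


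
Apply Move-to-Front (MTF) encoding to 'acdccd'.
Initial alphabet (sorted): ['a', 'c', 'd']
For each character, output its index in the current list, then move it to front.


MTF encoding:
'a': index 0 in ['a', 'c', 'd'] -> ['a', 'c', 'd']
'c': index 1 in ['a', 'c', 'd'] -> ['c', 'a', 'd']
'd': index 2 in ['c', 'a', 'd'] -> ['d', 'c', 'a']
'c': index 1 in ['d', 'c', 'a'] -> ['c', 'd', 'a']
'c': index 0 in ['c', 'd', 'a'] -> ['c', 'd', 'a']
'd': index 1 in ['c', 'd', 'a'] -> ['d', 'c', 'a']


Output: [0, 1, 2, 1, 0, 1]


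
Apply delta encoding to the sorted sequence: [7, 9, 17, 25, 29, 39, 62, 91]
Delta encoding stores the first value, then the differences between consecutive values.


First value: 7
Deltas:
  9 - 7 = 2
  17 - 9 = 8
  25 - 17 = 8
  29 - 25 = 4
  39 - 29 = 10
  62 - 39 = 23
  91 - 62 = 29


Delta encoded: [7, 2, 8, 8, 4, 10, 23, 29]


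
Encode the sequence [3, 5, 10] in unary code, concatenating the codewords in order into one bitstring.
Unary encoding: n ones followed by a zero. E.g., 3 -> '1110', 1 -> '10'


Encode each number as n ones followed by a terminating 0:
  3 -> 1110 (4 bits)
  5 -> 111110 (6 bits)
  10 -> 11111111110 (11 bits)
Total length = 4 + 6 + 11 = 21 bits.

Unary([3, 5, 10]) = 111011111011111111110 (21 bits)


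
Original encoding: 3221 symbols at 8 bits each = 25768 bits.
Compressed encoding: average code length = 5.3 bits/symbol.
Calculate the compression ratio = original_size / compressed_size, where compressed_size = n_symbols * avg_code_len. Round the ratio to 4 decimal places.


original_size = n_symbols * orig_bits = 3221 * 8 = 25768 bits
compressed_size = n_symbols * avg_code_len = 3221 * 5.3 = 17071.3 bits
ratio = original_size / compressed_size = 25768 / 17071.3 = 1.5094

Compression ratio = 1.5094


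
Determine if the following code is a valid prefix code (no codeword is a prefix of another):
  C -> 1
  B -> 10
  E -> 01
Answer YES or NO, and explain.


Checking each pair (does one codeword prefix another?):
  C='1' vs B='10': prefix -- VIOLATION

NO -- this is NOT a valid prefix code. C (1) is a prefix of B (10).


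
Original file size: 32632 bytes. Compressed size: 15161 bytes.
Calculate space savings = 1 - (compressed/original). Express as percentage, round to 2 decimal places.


ratio = compressed/original = 15161/32632 = 0.464605
savings = 1 - ratio = 1 - 0.464605 = 0.535395
as a percentage: 0.535395 * 100 = 53.54%

Space savings = 1 - 15161/32632 = 53.54%


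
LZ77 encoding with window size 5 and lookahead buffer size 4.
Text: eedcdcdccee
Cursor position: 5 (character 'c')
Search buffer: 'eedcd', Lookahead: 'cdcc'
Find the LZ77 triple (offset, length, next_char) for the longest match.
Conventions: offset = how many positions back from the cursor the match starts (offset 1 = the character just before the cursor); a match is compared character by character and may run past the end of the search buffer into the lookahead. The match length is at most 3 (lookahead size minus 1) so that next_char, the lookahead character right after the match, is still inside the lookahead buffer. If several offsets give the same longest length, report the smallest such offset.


Try each offset into the search buffer:
  offset=1 (pos 4, char 'd'): match length 0
  offset=2 (pos 3, char 'c'): match length 3
  offset=3 (pos 2, char 'd'): match length 0
  offset=4 (pos 1, char 'e'): match length 0
  offset=5 (pos 0, char 'e'): match length 0
Longest match has length 3 at offset 2.
next_char = character at position 5 + 3 = 8 -> 'c'

Best match: offset=2, length=3 (matching 'cdc' starting at position 3)
LZ77 triple: (2, 3, 'c')


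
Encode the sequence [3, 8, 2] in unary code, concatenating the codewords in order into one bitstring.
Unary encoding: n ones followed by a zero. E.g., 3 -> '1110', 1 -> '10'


Encode each number as n ones followed by a terminating 0:
  3 -> 1110 (4 bits)
  8 -> 111111110 (9 bits)
  2 -> 110 (3 bits)
Total length = 4 + 9 + 3 = 16 bits.

Unary([3, 8, 2]) = 1110111111110110 (16 bits)


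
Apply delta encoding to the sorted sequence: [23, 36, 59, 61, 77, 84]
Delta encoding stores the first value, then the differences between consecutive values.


First value: 23
Deltas:
  36 - 23 = 13
  59 - 36 = 23
  61 - 59 = 2
  77 - 61 = 16
  84 - 77 = 7


Delta encoded: [23, 13, 23, 2, 16, 7]


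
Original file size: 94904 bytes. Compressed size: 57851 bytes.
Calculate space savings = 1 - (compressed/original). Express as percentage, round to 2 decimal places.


ratio = compressed/original = 57851/94904 = 0.609574
savings = 1 - ratio = 1 - 0.609574 = 0.390426
as a percentage: 0.390426 * 100 = 39.04%

Space savings = 1 - 57851/94904 = 39.04%


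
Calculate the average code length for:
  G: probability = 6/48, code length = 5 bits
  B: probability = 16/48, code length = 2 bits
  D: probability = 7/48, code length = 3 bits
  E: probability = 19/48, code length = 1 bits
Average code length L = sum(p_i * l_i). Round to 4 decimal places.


Weighted contributions p_i * l_i:
  G: (6/48) * 5 = 30/48
  B: (16/48) * 2 = 32/48
  D: (7/48) * 3 = 21/48
  E: (19/48) * 1 = 19/48
Sum = (30 + 32 + 21 + 19)/48 = 102/48

L = 102/48 = 2.1250 bits/symbol


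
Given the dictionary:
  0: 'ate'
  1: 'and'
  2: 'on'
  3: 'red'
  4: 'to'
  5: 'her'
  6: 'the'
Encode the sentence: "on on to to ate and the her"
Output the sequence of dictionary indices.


Look up each word in the dictionary:
  'on' -> 2
  'on' -> 2
  'to' -> 4
  'to' -> 4
  'ate' -> 0
  'and' -> 1
  'the' -> 6
  'her' -> 5

Encoded: [2, 2, 4, 4, 0, 1, 6, 5]


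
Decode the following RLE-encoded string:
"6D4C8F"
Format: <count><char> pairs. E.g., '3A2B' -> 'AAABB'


Expanding each <count><char> pair:
  6D -> 'DDDDDD'
  4C -> 'CCCC'
  8F -> 'FFFFFFFF'

Decoded = DDDDDDCCCCFFFFFFFF


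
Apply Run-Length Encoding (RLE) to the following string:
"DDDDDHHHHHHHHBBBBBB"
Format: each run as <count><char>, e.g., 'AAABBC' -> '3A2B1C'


Scanning runs left to right:
  i=0: run of 'D' x 5 -> '5D'
  i=5: run of 'H' x 8 -> '8H'
  i=13: run of 'B' x 6 -> '6B'

RLE = 5D8H6B


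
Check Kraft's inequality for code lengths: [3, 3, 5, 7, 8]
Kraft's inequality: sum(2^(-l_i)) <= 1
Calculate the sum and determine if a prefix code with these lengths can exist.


Sum = 2^(-3) + 2^(-3) + 2^(-5) + 2^(-7) + 2^(-8)
    = 0.125 + 0.125 + 0.03125 + 0.0078125 + 0.00390625
    = 75/256 = 0.29296875
Since 0.29296875 <= 1, Kraft's inequality IS satisfied.
A prefix code with these lengths CAN exist.

Kraft sum = 0.29296875. Satisfied.


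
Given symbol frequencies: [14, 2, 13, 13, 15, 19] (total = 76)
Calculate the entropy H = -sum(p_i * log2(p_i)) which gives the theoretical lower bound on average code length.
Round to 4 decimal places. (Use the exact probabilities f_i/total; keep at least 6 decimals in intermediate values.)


Per-symbol terms -p_i * log2(p_i) with p_i = f_i/76:
  p = 14/76 = 0.184211: log2(p) = -2.440573, -p*log2(p) = 0.449579
  p = 2/76 = 0.026316: log2(p) = -5.247928, -p*log2(p) = 0.138103
  p = 13/76 = 0.171053: log2(p) = -2.547488, -p*log2(p) = 0.435754
  p = 13/76 = 0.171053: log2(p) = -2.547488, -p*log2(p) = 0.435754
  p = 15/76 = 0.197368: log2(p) = -2.341037, -p*log2(p) = 0.462047
  p = 19/76 = 0.250000: log2(p) = -2.000000, -p*log2(p) = 0.500000
H = 0.449579 + 0.138103 + 0.435754 + 0.435754 + 0.462047 + 0.500000 = 2.421237

H = 2.4212 bits/symbol


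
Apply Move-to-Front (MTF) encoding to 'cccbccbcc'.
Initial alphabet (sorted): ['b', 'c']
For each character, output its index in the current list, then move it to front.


MTF encoding:
'c': index 1 in ['b', 'c'] -> ['c', 'b']
'c': index 0 in ['c', 'b'] -> ['c', 'b']
'c': index 0 in ['c', 'b'] -> ['c', 'b']
'b': index 1 in ['c', 'b'] -> ['b', 'c']
'c': index 1 in ['b', 'c'] -> ['c', 'b']
'c': index 0 in ['c', 'b'] -> ['c', 'b']
'b': index 1 in ['c', 'b'] -> ['b', 'c']
'c': index 1 in ['b', 'c'] -> ['c', 'b']
'c': index 0 in ['c', 'b'] -> ['c', 'b']


Output: [1, 0, 0, 1, 1, 0, 1, 1, 0]


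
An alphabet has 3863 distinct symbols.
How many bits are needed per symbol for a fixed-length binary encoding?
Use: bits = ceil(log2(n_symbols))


log2(3863) = 11.9155
Bracket: 2^11 = 2048 < 3863 <= 2^12 = 4096
So ceil(log2(3863)) = 12

bits = ceil(log2(3863)) = ceil(11.9155) = 12 bits


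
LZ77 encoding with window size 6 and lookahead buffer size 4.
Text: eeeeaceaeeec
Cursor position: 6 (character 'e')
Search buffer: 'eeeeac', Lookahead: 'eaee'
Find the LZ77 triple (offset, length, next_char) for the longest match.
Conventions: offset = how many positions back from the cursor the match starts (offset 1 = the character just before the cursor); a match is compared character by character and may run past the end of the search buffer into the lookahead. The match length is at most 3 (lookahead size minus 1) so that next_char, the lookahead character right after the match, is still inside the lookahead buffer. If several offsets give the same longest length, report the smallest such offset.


Try each offset into the search buffer:
  offset=1 (pos 5, char 'c'): match length 0
  offset=2 (pos 4, char 'a'): match length 0
  offset=3 (pos 3, char 'e'): match length 2
  offset=4 (pos 2, char 'e'): match length 1
  offset=5 (pos 1, char 'e'): match length 1
  offset=6 (pos 0, char 'e'): match length 1
Longest match has length 2 at offset 3.
next_char = character at position 6 + 2 = 8 -> 'e'

Best match: offset=3, length=2 (matching 'ea' starting at position 3)
LZ77 triple: (3, 2, 'e')


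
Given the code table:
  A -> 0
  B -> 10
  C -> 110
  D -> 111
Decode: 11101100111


Decoding:
111 -> D
0 -> A
110 -> C
0 -> A
111 -> D


Result: DACAD


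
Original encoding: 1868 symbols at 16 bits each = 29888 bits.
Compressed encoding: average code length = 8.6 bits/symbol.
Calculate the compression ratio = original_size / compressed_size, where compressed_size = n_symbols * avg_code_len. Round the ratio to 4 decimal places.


original_size = n_symbols * orig_bits = 1868 * 16 = 29888 bits
compressed_size = n_symbols * avg_code_len = 1868 * 8.6 = 16064.8 bits
ratio = original_size / compressed_size = 29888 / 16064.8 = 1.8605

Compression ratio = 1.8605


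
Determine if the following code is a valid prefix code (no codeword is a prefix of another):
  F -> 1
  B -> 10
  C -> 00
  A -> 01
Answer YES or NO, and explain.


Checking each pair (does one codeword prefix another?):
  F='1' vs B='10': prefix -- VIOLATION

NO -- this is NOT a valid prefix code. F (1) is a prefix of B (10).


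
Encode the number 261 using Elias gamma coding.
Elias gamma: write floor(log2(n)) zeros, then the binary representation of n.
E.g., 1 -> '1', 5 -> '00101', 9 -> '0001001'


num_bits = floor(log2(261)) + 1 = 9
leading_zeros = num_bits - 1 = 8
binary(261) = 100000101

Elias gamma(261) = '00000000' + '100000101' = 00000000100000101 (17 bits)


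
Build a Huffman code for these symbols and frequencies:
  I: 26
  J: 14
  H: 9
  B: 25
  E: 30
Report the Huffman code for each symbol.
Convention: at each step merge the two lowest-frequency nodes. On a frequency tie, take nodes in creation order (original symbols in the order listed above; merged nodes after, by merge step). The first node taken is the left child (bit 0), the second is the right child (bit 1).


Huffman tree construction:
Step 1: Merge H(9) + J(14) = 23
Step 2: Merge (H+J)(23) + B(25) = 48
Step 3: Merge I(26) + E(30) = 56
Step 4: Merge ((H+J)+B)(48) + (I+E)(56) = 104
Read each symbol's code off the tree from the root (left child = 0, right child = 1).

Codes:
  I: 10 (length 2)
  J: 001 (length 3)
  H: 000 (length 3)
  B: 01 (length 2)
  E: 11 (length 2)
Average code length: 231/104 = 2.2212 bits/symbol


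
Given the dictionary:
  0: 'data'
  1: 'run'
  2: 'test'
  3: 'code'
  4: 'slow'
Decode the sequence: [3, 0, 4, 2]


Look up each index in the dictionary:
  3 -> 'code'
  0 -> 'data'
  4 -> 'slow'
  2 -> 'test'

Decoded: "code data slow test"


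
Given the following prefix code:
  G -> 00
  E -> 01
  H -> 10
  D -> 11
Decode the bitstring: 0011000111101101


Decoding step by step:
Bits 00 -> G
Bits 11 -> D
Bits 00 -> G
Bits 01 -> E
Bits 11 -> D
Bits 10 -> H
Bits 11 -> D
Bits 01 -> E


Decoded message: GDGEDHDE


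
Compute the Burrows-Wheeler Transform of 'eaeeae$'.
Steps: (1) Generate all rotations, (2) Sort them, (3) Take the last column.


Rotations (sorted):
  0: $eaeeae -> last char: e
  1: ae$eaee -> last char: e
  2: aeeae$e -> last char: e
  3: e$eaeea -> last char: a
  4: eae$eae -> last char: e
  5: eaeeae$ -> last char: $
  6: eeae$ea -> last char: a


BWT = eeeae$a


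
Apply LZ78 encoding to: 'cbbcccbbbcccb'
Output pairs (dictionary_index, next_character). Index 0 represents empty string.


LZ78 encoding steps:
Dictionary: {0: ''}
Step 1: w='' (idx 0), next='c' -> output (0, 'c'), add 'c' as idx 1
Step 2: w='' (idx 0), next='b' -> output (0, 'b'), add 'b' as idx 2
Step 3: w='b' (idx 2), next='c' -> output (2, 'c'), add 'bc' as idx 3
Step 4: w='c' (idx 1), next='c' -> output (1, 'c'), add 'cc' as idx 4
Step 5: w='b' (idx 2), next='b' -> output (2, 'b'), add 'bb' as idx 5
Step 6: w='bc' (idx 3), next='c' -> output (3, 'c'), add 'bcc' as idx 6
Step 7: w='c' (idx 1), next='b' -> output (1, 'b'), add 'cb' as idx 7


Encoded: [(0, 'c'), (0, 'b'), (2, 'c'), (1, 'c'), (2, 'b'), (3, 'c'), (1, 'b')]


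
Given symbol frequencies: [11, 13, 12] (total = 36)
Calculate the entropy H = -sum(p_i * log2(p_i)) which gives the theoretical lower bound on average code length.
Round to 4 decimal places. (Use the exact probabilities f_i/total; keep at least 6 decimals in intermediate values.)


Per-symbol terms -p_i * log2(p_i) with p_i = f_i/36:
  p = 11/36 = 0.305556: log2(p) = -1.710493, -p*log2(p) = 0.522651
  p = 13/36 = 0.361111: log2(p) = -1.469485, -p*log2(p) = 0.530647
  p = 12/36 = 0.333333: log2(p) = -1.584963, -p*log2(p) = 0.528321
H = 0.522651 + 0.530647 + 0.528321 = 1.581619

H = 1.5816 bits/symbol


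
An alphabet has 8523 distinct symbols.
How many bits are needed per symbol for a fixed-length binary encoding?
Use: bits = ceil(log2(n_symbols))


log2(8523) = 13.0571
Bracket: 2^13 = 8192 < 8523 <= 2^14 = 16384
So ceil(log2(8523)) = 14

bits = ceil(log2(8523)) = ceil(13.0571) = 14 bits


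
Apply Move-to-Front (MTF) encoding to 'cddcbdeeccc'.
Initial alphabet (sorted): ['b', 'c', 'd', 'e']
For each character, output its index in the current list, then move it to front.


MTF encoding:
'c': index 1 in ['b', 'c', 'd', 'e'] -> ['c', 'b', 'd', 'e']
'd': index 2 in ['c', 'b', 'd', 'e'] -> ['d', 'c', 'b', 'e']
'd': index 0 in ['d', 'c', 'b', 'e'] -> ['d', 'c', 'b', 'e']
'c': index 1 in ['d', 'c', 'b', 'e'] -> ['c', 'd', 'b', 'e']
'b': index 2 in ['c', 'd', 'b', 'e'] -> ['b', 'c', 'd', 'e']
'd': index 2 in ['b', 'c', 'd', 'e'] -> ['d', 'b', 'c', 'e']
'e': index 3 in ['d', 'b', 'c', 'e'] -> ['e', 'd', 'b', 'c']
'e': index 0 in ['e', 'd', 'b', 'c'] -> ['e', 'd', 'b', 'c']
'c': index 3 in ['e', 'd', 'b', 'c'] -> ['c', 'e', 'd', 'b']
'c': index 0 in ['c', 'e', 'd', 'b'] -> ['c', 'e', 'd', 'b']
'c': index 0 in ['c', 'e', 'd', 'b'] -> ['c', 'e', 'd', 'b']


Output: [1, 2, 0, 1, 2, 2, 3, 0, 3, 0, 0]


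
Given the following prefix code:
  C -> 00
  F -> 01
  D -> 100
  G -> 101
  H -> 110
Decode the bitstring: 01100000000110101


Decoding step by step:
Bits 01 -> F
Bits 100 -> D
Bits 00 -> C
Bits 00 -> C
Bits 00 -> C
Bits 110 -> H
Bits 101 -> G


Decoded message: FDCCCHG


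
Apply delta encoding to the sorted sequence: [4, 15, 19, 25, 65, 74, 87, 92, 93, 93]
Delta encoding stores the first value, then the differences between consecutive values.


First value: 4
Deltas:
  15 - 4 = 11
  19 - 15 = 4
  25 - 19 = 6
  65 - 25 = 40
  74 - 65 = 9
  87 - 74 = 13
  92 - 87 = 5
  93 - 92 = 1
  93 - 93 = 0


Delta encoded: [4, 11, 4, 6, 40, 9, 13, 5, 1, 0]


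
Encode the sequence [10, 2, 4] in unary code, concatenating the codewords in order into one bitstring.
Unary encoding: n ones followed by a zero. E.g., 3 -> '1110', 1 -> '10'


Encode each number as n ones followed by a terminating 0:
  10 -> 11111111110 (11 bits)
  2 -> 110 (3 bits)
  4 -> 11110 (5 bits)
Total length = 11 + 3 + 5 = 19 bits.

Unary([10, 2, 4]) = 1111111111011011110 (19 bits)


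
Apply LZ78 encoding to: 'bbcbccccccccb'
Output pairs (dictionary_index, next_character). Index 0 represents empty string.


LZ78 encoding steps:
Dictionary: {0: ''}
Step 1: w='' (idx 0), next='b' -> output (0, 'b'), add 'b' as idx 1
Step 2: w='b' (idx 1), next='c' -> output (1, 'c'), add 'bc' as idx 2
Step 3: w='bc' (idx 2), next='c' -> output (2, 'c'), add 'bcc' as idx 3
Step 4: w='' (idx 0), next='c' -> output (0, 'c'), add 'c' as idx 4
Step 5: w='c' (idx 4), next='c' -> output (4, 'c'), add 'cc' as idx 5
Step 6: w='cc' (idx 5), next='c' -> output (5, 'c'), add 'ccc' as idx 6
Step 7: w='b' (idx 1), end of input -> output (1, '')


Encoded: [(0, 'b'), (1, 'c'), (2, 'c'), (0, 'c'), (4, 'c'), (5, 'c'), (1, '')]


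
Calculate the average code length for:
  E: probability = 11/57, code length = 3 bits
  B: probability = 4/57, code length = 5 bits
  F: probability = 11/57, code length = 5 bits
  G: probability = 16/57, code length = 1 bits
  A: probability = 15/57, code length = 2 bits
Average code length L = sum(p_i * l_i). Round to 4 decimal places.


Weighted contributions p_i * l_i:
  E: (11/57) * 3 = 33/57
  B: (4/57) * 5 = 20/57
  F: (11/57) * 5 = 55/57
  G: (16/57) * 1 = 16/57
  A: (15/57) * 2 = 30/57
Sum = (33 + 20 + 55 + 16 + 30)/57 = 154/57

L = 154/57 = 2.7018 bits/symbol


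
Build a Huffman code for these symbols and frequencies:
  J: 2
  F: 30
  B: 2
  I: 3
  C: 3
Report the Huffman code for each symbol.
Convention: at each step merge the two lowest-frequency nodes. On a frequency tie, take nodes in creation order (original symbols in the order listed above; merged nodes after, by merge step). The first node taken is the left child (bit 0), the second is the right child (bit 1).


Huffman tree construction:
Step 1: Merge J(2) + B(2) = 4
Step 2: Merge I(3) + C(3) = 6
Step 3: Merge (J+B)(4) + (I+C)(6) = 10
Step 4: Merge ((J+B)+(I+C))(10) + F(30) = 40
Read each symbol's code off the tree from the root (left child = 0, right child = 1).

Codes:
  J: 000 (length 3)
  F: 1 (length 1)
  B: 001 (length 3)
  I: 010 (length 3)
  C: 011 (length 3)
Average code length: 60/40 = 1.5000 bits/symbol


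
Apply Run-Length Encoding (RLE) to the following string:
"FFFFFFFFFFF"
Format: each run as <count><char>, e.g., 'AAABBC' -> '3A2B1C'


Scanning runs left to right:
  i=0: run of 'F' x 11 -> '11F'

RLE = 11F


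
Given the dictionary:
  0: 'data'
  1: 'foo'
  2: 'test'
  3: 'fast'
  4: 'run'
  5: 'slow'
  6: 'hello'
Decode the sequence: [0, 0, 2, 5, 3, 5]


Look up each index in the dictionary:
  0 -> 'data'
  0 -> 'data'
  2 -> 'test'
  5 -> 'slow'
  3 -> 'fast'
  5 -> 'slow'

Decoded: "data data test slow fast slow"


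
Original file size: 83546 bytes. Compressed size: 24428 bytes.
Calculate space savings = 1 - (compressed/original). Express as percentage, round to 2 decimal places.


ratio = compressed/original = 24428/83546 = 0.29239
savings = 1 - ratio = 1 - 0.29239 = 0.70761
as a percentage: 0.70761 * 100 = 70.76%

Space savings = 1 - 24428/83546 = 70.76%


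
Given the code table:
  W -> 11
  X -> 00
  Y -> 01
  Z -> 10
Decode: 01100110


Decoding:
01 -> Y
10 -> Z
01 -> Y
10 -> Z


Result: YZYZ


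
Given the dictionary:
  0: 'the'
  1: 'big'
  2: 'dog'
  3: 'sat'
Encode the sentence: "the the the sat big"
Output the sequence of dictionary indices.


Look up each word in the dictionary:
  'the' -> 0
  'the' -> 0
  'the' -> 0
  'sat' -> 3
  'big' -> 1

Encoded: [0, 0, 0, 3, 1]


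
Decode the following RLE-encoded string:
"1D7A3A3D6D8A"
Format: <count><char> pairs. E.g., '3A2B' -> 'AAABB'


Expanding each <count><char> pair:
  1D -> 'D'
  7A -> 'AAAAAAA'
  3A -> 'AAA'
  3D -> 'DDD'
  6D -> 'DDDDDD'
  8A -> 'AAAAAAAA'

Decoded = DAAAAAAAAAADDDDDDDDDAAAAAAAA


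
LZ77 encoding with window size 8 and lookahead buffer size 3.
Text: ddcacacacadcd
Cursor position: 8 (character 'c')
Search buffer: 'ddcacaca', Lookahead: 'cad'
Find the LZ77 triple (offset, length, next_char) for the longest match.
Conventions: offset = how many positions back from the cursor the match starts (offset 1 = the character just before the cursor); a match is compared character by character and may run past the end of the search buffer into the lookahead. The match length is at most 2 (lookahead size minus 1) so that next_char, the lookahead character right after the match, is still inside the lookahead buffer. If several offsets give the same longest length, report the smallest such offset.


Try each offset into the search buffer:
  offset=1 (pos 7, char 'a'): match length 0
  offset=2 (pos 6, char 'c'): match length 2
  offset=3 (pos 5, char 'a'): match length 0
  offset=4 (pos 4, char 'c'): match length 2
  offset=5 (pos 3, char 'a'): match length 0
  offset=6 (pos 2, char 'c'): match length 2
  offset=7 (pos 1, char 'd'): match length 0
  offset=8 (pos 0, char 'd'): match length 0
Longest match has length 2, found at offsets 2, 4, 6; take the smallest, offset 2.
next_char = character at position 8 + 2 = 10 -> 'd'

Best match: offset=2, length=2 (matching 'ca' starting at position 6)
LZ77 triple: (2, 2, 'd')


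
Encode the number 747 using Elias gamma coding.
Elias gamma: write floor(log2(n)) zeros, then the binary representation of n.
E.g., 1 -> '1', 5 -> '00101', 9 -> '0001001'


num_bits = floor(log2(747)) + 1 = 10
leading_zeros = num_bits - 1 = 9
binary(747) = 1011101011

Elias gamma(747) = '000000000' + '1011101011' = 0000000001011101011 (19 bits)


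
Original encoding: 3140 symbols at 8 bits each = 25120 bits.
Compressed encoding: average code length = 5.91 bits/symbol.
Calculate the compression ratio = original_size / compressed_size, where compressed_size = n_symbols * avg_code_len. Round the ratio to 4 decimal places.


original_size = n_symbols * orig_bits = 3140 * 8 = 25120 bits
compressed_size = n_symbols * avg_code_len = 3140 * 5.91 = 18557.4 bits
ratio = original_size / compressed_size = 25120 / 18557.4 = 1.3536

Compression ratio = 1.3536


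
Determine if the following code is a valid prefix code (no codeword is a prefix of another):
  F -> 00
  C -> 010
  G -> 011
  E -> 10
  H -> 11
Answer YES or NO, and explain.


Checking each pair (does one codeword prefix another?):
  F='00' vs C='010': no prefix
  F='00' vs G='011': no prefix
  F='00' vs E='10': no prefix
  F='00' vs H='11': no prefix
  C='010' vs F='00': no prefix
  C='010' vs G='011': no prefix
  C='010' vs E='10': no prefix
  C='010' vs H='11': no prefix
  G='011' vs F='00': no prefix
  G='011' vs C='010': no prefix
  G='011' vs E='10': no prefix
  G='011' vs H='11': no prefix
  E='10' vs F='00': no prefix
  E='10' vs C='010': no prefix
  E='10' vs G='011': no prefix
  E='10' vs H='11': no prefix
  H='11' vs F='00': no prefix
  H='11' vs C='010': no prefix
  H='11' vs G='011': no prefix
  H='11' vs E='10': no prefix
No violation found over all pairs.

YES -- this is a valid prefix code. No codeword is a prefix of any other codeword.


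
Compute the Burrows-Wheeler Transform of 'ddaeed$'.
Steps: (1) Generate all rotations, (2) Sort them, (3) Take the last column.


Rotations (sorted):
  0: $ddaeed -> last char: d
  1: aeed$dd -> last char: d
  2: d$ddaee -> last char: e
  3: daeed$d -> last char: d
  4: ddaeed$ -> last char: $
  5: ed$ddae -> last char: e
  6: eed$dda -> last char: a


BWT = dded$ea


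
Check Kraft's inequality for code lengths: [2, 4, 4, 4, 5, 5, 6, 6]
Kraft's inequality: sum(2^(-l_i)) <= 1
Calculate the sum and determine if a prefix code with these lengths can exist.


Sum = 2^(-2) + 2^(-4) + 2^(-4) + 2^(-4) + 2^(-5) + 2^(-5) + 2^(-6) + 2^(-6)
    = 0.25 + 0.0625 + 0.0625 + 0.0625 + 0.03125 + 0.03125 + 0.015625 + 0.015625
    = 34/64 = 0.53125
Since 0.53125 <= 1, Kraft's inequality IS satisfied.
A prefix code with these lengths CAN exist.

Kraft sum = 0.53125. Satisfied.


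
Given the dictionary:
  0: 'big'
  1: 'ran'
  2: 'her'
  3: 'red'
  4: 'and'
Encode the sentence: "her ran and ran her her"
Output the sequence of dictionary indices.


Look up each word in the dictionary:
  'her' -> 2
  'ran' -> 1
  'and' -> 4
  'ran' -> 1
  'her' -> 2
  'her' -> 2

Encoded: [2, 1, 4, 1, 2, 2]


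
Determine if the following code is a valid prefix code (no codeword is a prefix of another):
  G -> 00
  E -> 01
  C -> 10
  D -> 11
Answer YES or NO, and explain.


Checking each pair (does one codeword prefix another?):
  G='00' vs E='01': no prefix
  G='00' vs C='10': no prefix
  G='00' vs D='11': no prefix
  E='01' vs G='00': no prefix
  E='01' vs C='10': no prefix
  E='01' vs D='11': no prefix
  C='10' vs G='00': no prefix
  C='10' vs E='01': no prefix
  C='10' vs D='11': no prefix
  D='11' vs G='00': no prefix
  D='11' vs E='01': no prefix
  D='11' vs C='10': no prefix
No violation found over all pairs.

YES -- this is a valid prefix code. No codeword is a prefix of any other codeword.


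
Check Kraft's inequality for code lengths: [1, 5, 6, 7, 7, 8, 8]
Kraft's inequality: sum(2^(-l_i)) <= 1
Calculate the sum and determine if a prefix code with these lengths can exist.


Sum = 2^(-1) + 2^(-5) + 2^(-6) + 2^(-7) + 2^(-7) + 2^(-8) + 2^(-8)
    = 0.5 + 0.03125 + 0.015625 + 0.0078125 + 0.0078125 + 0.00390625 + 0.00390625
    = 146/256 = 0.5703125
Since 0.5703125 <= 1, Kraft's inequality IS satisfied.
A prefix code with these lengths CAN exist.

Kraft sum = 0.5703125. Satisfied.


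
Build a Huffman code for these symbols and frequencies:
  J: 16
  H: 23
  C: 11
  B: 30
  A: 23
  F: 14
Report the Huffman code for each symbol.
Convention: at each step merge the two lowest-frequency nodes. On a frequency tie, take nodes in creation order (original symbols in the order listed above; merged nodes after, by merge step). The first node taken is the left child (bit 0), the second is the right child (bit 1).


Huffman tree construction:
Step 1: Merge C(11) + F(14) = 25
Step 2: Merge J(16) + H(23) = 39
Step 3: Merge A(23) + (C+F)(25) = 48
Step 4: Merge B(30) + (J+H)(39) = 69
Step 5: Merge (A+(C+F))(48) + (B+(J+H))(69) = 117
Read each symbol's code off the tree from the root (left child = 0, right child = 1).

Codes:
  J: 110 (length 3)
  H: 111 (length 3)
  C: 010 (length 3)
  B: 10 (length 2)
  A: 00 (length 2)
  F: 011 (length 3)
Average code length: 298/117 = 2.5470 bits/symbol


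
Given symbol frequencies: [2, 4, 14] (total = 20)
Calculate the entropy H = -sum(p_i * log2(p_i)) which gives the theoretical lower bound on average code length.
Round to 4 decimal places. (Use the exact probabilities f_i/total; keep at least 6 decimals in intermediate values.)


Per-symbol terms -p_i * log2(p_i) with p_i = f_i/20:
  p = 2/20 = 0.100000: log2(p) = -3.321928, -p*log2(p) = 0.332193
  p = 4/20 = 0.200000: log2(p) = -2.321928, -p*log2(p) = 0.464386
  p = 14/20 = 0.700000: log2(p) = -0.514573, -p*log2(p) = 0.360201
H = 0.332193 + 0.464386 + 0.360201 = 1.156780

H = 1.1568 bits/symbol


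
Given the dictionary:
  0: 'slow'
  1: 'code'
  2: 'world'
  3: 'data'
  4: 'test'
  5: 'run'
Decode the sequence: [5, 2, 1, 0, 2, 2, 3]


Look up each index in the dictionary:
  5 -> 'run'
  2 -> 'world'
  1 -> 'code'
  0 -> 'slow'
  2 -> 'world'
  2 -> 'world'
  3 -> 'data'

Decoded: "run world code slow world world data"


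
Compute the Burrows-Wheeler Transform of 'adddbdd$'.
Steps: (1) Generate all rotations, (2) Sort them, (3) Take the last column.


Rotations (sorted):
  0: $adddbdd -> last char: d
  1: adddbdd$ -> last char: $
  2: bdd$addd -> last char: d
  3: d$adddbd -> last char: d
  4: dbdd$add -> last char: d
  5: dd$adddb -> last char: b
  6: ddbdd$ad -> last char: d
  7: dddbdd$a -> last char: a


BWT = d$dddbda


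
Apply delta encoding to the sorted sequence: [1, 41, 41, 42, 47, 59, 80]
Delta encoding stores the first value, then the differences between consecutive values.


First value: 1
Deltas:
  41 - 1 = 40
  41 - 41 = 0
  42 - 41 = 1
  47 - 42 = 5
  59 - 47 = 12
  80 - 59 = 21


Delta encoded: [1, 40, 0, 1, 5, 12, 21]


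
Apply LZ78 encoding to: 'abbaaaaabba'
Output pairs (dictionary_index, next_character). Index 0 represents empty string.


LZ78 encoding steps:
Dictionary: {0: ''}
Step 1: w='' (idx 0), next='a' -> output (0, 'a'), add 'a' as idx 1
Step 2: w='' (idx 0), next='b' -> output (0, 'b'), add 'b' as idx 2
Step 3: w='b' (idx 2), next='a' -> output (2, 'a'), add 'ba' as idx 3
Step 4: w='a' (idx 1), next='a' -> output (1, 'a'), add 'aa' as idx 4
Step 5: w='aa' (idx 4), next='b' -> output (4, 'b'), add 'aab' as idx 5
Step 6: w='ba' (idx 3), end of input -> output (3, '')


Encoded: [(0, 'a'), (0, 'b'), (2, 'a'), (1, 'a'), (4, 'b'), (3, '')]


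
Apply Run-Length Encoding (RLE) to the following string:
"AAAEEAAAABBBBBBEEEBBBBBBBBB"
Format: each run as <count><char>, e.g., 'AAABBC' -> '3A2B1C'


Scanning runs left to right:
  i=0: run of 'A' x 3 -> '3A'
  i=3: run of 'E' x 2 -> '2E'
  i=5: run of 'A' x 4 -> '4A'
  i=9: run of 'B' x 6 -> '6B'
  i=15: run of 'E' x 3 -> '3E'
  i=18: run of 'B' x 9 -> '9B'

RLE = 3A2E4A6B3E9B


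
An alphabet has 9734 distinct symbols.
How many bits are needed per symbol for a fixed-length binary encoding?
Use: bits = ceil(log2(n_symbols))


log2(9734) = 13.2488
Bracket: 2^13 = 8192 < 9734 <= 2^14 = 16384
So ceil(log2(9734)) = 14

bits = ceil(log2(9734)) = ceil(13.2488) = 14 bits


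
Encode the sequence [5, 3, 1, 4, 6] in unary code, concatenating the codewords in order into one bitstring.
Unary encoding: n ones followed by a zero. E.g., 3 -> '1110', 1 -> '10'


Encode each number as n ones followed by a terminating 0:
  5 -> 111110 (6 bits)
  3 -> 1110 (4 bits)
  1 -> 10 (2 bits)
  4 -> 11110 (5 bits)
  6 -> 1111110 (7 bits)
Total length = 6 + 4 + 2 + 5 + 7 = 24 bits.

Unary([5, 3, 1, 4, 6]) = 111110111010111101111110 (24 bits)


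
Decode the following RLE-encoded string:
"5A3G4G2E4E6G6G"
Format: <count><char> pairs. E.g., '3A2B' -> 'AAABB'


Expanding each <count><char> pair:
  5A -> 'AAAAA'
  3G -> 'GGG'
  4G -> 'GGGG'
  2E -> 'EE'
  4E -> 'EEEE'
  6G -> 'GGGGGG'
  6G -> 'GGGGGG'

Decoded = AAAAAGGGGGGGEEEEEEGGGGGGGGGGGG


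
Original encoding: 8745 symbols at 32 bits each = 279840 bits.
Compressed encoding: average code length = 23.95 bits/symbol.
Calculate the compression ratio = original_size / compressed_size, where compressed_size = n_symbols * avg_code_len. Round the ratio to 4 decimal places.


original_size = n_symbols * orig_bits = 8745 * 32 = 279840 bits
compressed_size = n_symbols * avg_code_len = 8745 * 23.95 = 209442.75 bits
ratio = original_size / compressed_size = 279840 / 209442.75 = 1.3361

Compression ratio = 1.3361


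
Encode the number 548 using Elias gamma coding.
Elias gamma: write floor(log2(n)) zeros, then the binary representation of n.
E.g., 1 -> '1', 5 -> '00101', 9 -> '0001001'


num_bits = floor(log2(548)) + 1 = 10
leading_zeros = num_bits - 1 = 9
binary(548) = 1000100100

Elias gamma(548) = '000000000' + '1000100100' = 0000000001000100100 (19 bits)


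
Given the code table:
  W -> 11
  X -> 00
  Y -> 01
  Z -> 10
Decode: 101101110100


Decoding:
10 -> Z
11 -> W
01 -> Y
11 -> W
01 -> Y
00 -> X


Result: ZWYWYX


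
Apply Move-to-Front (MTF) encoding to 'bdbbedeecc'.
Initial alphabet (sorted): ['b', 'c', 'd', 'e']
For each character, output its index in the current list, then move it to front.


MTF encoding:
'b': index 0 in ['b', 'c', 'd', 'e'] -> ['b', 'c', 'd', 'e']
'd': index 2 in ['b', 'c', 'd', 'e'] -> ['d', 'b', 'c', 'e']
'b': index 1 in ['d', 'b', 'c', 'e'] -> ['b', 'd', 'c', 'e']
'b': index 0 in ['b', 'd', 'c', 'e'] -> ['b', 'd', 'c', 'e']
'e': index 3 in ['b', 'd', 'c', 'e'] -> ['e', 'b', 'd', 'c']
'd': index 2 in ['e', 'b', 'd', 'c'] -> ['d', 'e', 'b', 'c']
'e': index 1 in ['d', 'e', 'b', 'c'] -> ['e', 'd', 'b', 'c']
'e': index 0 in ['e', 'd', 'b', 'c'] -> ['e', 'd', 'b', 'c']
'c': index 3 in ['e', 'd', 'b', 'c'] -> ['c', 'e', 'd', 'b']
'c': index 0 in ['c', 'e', 'd', 'b'] -> ['c', 'e', 'd', 'b']


Output: [0, 2, 1, 0, 3, 2, 1, 0, 3, 0]


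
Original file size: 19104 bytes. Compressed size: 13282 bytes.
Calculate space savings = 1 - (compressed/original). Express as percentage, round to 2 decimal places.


ratio = compressed/original = 13282/19104 = 0.695247
savings = 1 - ratio = 1 - 0.695247 = 0.304753
as a percentage: 0.304753 * 100 = 30.48%

Space savings = 1 - 13282/19104 = 30.48%


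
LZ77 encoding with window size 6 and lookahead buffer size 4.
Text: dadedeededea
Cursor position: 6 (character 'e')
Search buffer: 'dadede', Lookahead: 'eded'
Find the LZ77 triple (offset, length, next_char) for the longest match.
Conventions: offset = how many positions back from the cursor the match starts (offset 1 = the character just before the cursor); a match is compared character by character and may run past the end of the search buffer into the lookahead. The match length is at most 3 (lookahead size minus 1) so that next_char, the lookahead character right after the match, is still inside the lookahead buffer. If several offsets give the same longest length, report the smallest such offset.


Try each offset into the search buffer:
  offset=1 (pos 5, char 'e'): match length 1
  offset=2 (pos 4, char 'd'): match length 0
  offset=3 (pos 3, char 'e'): match length 3
  offset=4 (pos 2, char 'd'): match length 0
  offset=5 (pos 1, char 'a'): match length 0
  offset=6 (pos 0, char 'd'): match length 0
Longest match has length 3 at offset 3.
next_char = character at position 6 + 3 = 9 -> 'd'

Best match: offset=3, length=3 (matching 'ede' starting at position 3)
LZ77 triple: (3, 3, 'd')


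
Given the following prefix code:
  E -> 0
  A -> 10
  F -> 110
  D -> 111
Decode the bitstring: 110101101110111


Decoding step by step:
Bits 110 -> F
Bits 10 -> A
Bits 110 -> F
Bits 111 -> D
Bits 0 -> E
Bits 111 -> D


Decoded message: FAFDED


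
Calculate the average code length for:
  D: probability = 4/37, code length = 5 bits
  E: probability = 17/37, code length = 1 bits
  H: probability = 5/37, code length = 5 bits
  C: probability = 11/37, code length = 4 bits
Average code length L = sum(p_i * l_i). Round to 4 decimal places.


Weighted contributions p_i * l_i:
  D: (4/37) * 5 = 20/37
  E: (17/37) * 1 = 17/37
  H: (5/37) * 5 = 25/37
  C: (11/37) * 4 = 44/37
Sum = (20 + 17 + 25 + 44)/37 = 106/37

L = 106/37 = 2.8649 bits/symbol


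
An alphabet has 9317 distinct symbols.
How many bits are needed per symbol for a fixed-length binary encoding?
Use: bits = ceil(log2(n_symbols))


log2(9317) = 13.1856
Bracket: 2^13 = 8192 < 9317 <= 2^14 = 16384
So ceil(log2(9317)) = 14

bits = ceil(log2(9317)) = ceil(13.1856) = 14 bits


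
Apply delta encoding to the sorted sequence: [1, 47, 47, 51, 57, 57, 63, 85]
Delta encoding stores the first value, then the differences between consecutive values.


First value: 1
Deltas:
  47 - 1 = 46
  47 - 47 = 0
  51 - 47 = 4
  57 - 51 = 6
  57 - 57 = 0
  63 - 57 = 6
  85 - 63 = 22


Delta encoded: [1, 46, 0, 4, 6, 0, 6, 22]


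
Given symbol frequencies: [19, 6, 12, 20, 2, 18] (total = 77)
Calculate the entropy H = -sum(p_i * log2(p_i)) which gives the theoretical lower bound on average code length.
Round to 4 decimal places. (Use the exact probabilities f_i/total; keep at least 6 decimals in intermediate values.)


Per-symbol terms -p_i * log2(p_i) with p_i = f_i/77:
  p = 19/77 = 0.246753: log2(p) = -2.018859, -p*log2(p) = 0.498160
  p = 6/77 = 0.077922: log2(p) = -3.681824, -p*log2(p) = 0.286895
  p = 12/77 = 0.155844: log2(p) = -2.681824, -p*log2(p) = 0.417947
  p = 20/77 = 0.259740: log2(p) = -1.944858, -p*log2(p) = 0.505158
  p = 2/77 = 0.025974: log2(p) = -5.266787, -p*log2(p) = 0.136800
  p = 18/77 = 0.233766: log2(p) = -2.096862, -p*log2(p) = 0.490175
H = 0.498160 + 0.286895 + 0.417947 + 0.505158 + 0.136800 + 0.490175 = 2.335135

H = 2.3351 bits/symbol


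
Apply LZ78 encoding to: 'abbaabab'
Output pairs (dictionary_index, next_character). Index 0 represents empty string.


LZ78 encoding steps:
Dictionary: {0: ''}
Step 1: w='' (idx 0), next='a' -> output (0, 'a'), add 'a' as idx 1
Step 2: w='' (idx 0), next='b' -> output (0, 'b'), add 'b' as idx 2
Step 3: w='b' (idx 2), next='a' -> output (2, 'a'), add 'ba' as idx 3
Step 4: w='a' (idx 1), next='b' -> output (1, 'b'), add 'ab' as idx 4
Step 5: w='ab' (idx 4), end of input -> output (4, '')


Encoded: [(0, 'a'), (0, 'b'), (2, 'a'), (1, 'b'), (4, '')]
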